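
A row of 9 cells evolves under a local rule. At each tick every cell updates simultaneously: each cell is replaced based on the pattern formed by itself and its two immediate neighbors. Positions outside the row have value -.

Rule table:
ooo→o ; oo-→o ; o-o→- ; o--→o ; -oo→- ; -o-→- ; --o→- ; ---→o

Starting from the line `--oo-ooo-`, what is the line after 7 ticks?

o--o--ooo
-o--o--oo
--o--o--o
o--o--o--
-o--o--oo  (repeats tick 2; period 3)
tick 7: o--o--o--

o--o--o--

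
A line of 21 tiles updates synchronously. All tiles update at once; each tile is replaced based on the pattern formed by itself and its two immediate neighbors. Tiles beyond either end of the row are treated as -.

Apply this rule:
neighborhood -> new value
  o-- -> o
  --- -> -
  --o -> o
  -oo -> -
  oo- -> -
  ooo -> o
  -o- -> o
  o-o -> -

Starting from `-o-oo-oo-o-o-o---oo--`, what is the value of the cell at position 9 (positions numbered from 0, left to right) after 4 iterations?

-

oo-------o-o-oo-o--o-
--o-----oo-o----ooooo
-ooo---o---oo--o-ooo-
o-o-o-ooo-o--ooo--o-o
position 9 holds -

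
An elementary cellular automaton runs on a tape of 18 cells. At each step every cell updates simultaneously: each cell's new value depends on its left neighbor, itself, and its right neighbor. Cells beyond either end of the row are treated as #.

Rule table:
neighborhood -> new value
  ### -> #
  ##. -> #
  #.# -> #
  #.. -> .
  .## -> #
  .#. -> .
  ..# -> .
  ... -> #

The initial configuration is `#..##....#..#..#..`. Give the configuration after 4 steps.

#..###############

#..##.##..........
#..#####.########.
#..###############
#..###############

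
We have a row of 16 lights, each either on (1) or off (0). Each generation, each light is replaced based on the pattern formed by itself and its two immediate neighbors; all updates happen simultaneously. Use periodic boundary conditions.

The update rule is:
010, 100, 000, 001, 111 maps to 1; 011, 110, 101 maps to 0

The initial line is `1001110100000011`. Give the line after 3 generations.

generation 1: 0110100111111101
generation 2: 0000111011111001
generation 3: 1111010001110111

1111010001110111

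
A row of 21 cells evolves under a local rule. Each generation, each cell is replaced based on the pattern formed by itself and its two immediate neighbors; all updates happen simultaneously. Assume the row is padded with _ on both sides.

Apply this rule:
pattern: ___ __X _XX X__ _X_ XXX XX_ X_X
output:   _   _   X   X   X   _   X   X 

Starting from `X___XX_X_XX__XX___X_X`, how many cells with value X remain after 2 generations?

XX__XXXXXXXX_XXX__XXX
XXX_X______XXX_XX_X_X
count of X: 11

11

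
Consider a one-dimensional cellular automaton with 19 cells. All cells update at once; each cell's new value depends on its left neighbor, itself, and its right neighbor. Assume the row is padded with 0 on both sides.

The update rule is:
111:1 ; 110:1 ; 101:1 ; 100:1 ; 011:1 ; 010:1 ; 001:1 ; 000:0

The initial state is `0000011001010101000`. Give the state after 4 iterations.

0111111111111111111

0000111111111111100
0001111111111111110
0011111111111111111
0111111111111111111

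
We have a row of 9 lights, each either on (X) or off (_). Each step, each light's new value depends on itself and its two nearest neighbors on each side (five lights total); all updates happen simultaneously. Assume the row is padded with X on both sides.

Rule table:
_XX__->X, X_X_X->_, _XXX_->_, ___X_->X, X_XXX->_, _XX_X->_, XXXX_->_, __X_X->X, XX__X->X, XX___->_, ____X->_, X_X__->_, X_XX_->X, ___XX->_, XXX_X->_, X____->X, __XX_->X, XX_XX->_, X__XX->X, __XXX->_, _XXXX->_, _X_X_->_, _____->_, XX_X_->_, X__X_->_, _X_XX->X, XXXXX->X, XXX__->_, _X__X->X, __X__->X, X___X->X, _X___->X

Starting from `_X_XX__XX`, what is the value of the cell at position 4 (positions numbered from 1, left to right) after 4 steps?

__XXXXX__
XX__X__XX
__X_XXX__
X_XX___XX
position 4 holds X

X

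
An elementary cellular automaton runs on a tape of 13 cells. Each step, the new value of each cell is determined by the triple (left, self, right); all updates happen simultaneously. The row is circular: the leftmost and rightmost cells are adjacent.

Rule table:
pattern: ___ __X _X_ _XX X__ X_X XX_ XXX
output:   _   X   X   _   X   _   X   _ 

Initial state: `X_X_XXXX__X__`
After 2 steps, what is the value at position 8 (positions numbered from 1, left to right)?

_

X_X____XXXXXX
X_XX__X______
position 8 holds _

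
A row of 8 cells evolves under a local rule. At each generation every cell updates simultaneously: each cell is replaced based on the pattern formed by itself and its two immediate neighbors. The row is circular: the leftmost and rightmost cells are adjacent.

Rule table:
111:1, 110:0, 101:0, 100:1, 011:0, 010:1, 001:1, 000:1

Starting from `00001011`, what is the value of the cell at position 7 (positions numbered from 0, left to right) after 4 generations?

1

11111000
01110111
00100010
11111111
position 7 holds 1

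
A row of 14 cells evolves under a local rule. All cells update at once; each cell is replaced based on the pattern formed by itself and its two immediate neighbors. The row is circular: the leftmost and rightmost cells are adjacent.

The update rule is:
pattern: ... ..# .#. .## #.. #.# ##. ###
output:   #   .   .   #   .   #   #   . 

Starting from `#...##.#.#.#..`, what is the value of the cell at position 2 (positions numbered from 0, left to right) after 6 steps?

step 1: ..#.###.#.#...
step 2: #..##.##.#..##
step 3: #..######...#.
step 4: ...#....#.#..#
step 5: .#...##..#....
step 6: ...#.##....###
position 2 holds .

.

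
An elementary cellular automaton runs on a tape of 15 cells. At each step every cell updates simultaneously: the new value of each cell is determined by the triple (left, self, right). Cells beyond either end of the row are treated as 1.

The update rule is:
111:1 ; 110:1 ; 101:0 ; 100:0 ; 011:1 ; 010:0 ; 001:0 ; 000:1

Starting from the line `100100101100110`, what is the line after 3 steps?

100000001100110
101111101100110
101111101100110

101111101100110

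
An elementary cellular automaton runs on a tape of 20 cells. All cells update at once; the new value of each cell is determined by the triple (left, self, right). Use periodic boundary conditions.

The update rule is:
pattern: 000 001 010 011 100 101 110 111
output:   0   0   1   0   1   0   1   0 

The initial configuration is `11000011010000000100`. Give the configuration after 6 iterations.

01100001011000000110
00110001001100000011
10011001100110000001
11001100110011000000
01100110011001100000
00110011001100110000

00110011001100110000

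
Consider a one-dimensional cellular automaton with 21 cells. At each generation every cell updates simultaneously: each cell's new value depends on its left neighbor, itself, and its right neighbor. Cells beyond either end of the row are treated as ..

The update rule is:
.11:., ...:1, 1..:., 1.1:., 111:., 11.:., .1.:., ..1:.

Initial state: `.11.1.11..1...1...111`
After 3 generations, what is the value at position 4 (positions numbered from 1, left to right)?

generation 1: ............1...1....
generation 2: 11111111111...1...111
generation 3: ............1...1....
position 4 holds .

.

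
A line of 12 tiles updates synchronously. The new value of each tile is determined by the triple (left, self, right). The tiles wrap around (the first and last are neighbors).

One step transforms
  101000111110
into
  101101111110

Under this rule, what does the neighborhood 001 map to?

1

At position 5 the neighborhood is 001; the next row has 1 there.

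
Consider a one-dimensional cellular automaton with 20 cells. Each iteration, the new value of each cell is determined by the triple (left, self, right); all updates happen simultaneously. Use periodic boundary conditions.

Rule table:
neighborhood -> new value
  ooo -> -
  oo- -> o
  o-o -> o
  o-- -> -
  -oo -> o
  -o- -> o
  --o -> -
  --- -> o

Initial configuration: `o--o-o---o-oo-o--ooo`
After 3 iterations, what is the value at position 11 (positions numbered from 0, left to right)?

o

o--ooo-o-oooooo--o--
o--o-ooooo----o--o--
o--ooo---o-oo-o--o--
position 11 holds o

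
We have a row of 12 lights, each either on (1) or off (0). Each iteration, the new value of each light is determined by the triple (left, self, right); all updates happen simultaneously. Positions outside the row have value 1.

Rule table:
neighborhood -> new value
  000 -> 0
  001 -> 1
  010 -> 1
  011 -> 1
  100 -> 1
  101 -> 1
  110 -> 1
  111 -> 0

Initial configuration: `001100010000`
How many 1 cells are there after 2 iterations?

7

111110111001
000011101111
count of 1: 7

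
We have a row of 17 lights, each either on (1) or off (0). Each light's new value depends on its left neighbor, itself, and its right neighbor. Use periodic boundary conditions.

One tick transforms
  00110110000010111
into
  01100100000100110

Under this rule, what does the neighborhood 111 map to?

At position 15 the neighborhood is 111; the next row has 1 there.

1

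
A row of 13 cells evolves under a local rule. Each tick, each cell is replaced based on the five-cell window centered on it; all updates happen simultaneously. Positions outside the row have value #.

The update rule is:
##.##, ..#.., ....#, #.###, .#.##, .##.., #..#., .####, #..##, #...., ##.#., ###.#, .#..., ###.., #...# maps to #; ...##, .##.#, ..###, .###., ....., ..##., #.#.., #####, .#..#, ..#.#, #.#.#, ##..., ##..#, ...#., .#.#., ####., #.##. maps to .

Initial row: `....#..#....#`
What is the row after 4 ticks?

tick 1: .##.#.#####..
tick 2: #..#.###..#.#
tick 3: #.#.##.#.#.##
tick 4: ##.#..#...###

##.#..#...###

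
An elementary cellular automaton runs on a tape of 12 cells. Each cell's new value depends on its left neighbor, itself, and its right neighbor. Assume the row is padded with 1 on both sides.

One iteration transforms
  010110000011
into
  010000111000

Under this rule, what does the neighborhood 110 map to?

0

At position 4 the neighborhood is 110; the next row has 0 there.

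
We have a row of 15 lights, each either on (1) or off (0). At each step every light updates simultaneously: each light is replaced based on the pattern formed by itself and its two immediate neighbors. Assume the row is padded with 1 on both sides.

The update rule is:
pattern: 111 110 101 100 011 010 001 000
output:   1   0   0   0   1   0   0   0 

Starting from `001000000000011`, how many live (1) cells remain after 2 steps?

2

000000000000011
000000000000011
count of 1: 2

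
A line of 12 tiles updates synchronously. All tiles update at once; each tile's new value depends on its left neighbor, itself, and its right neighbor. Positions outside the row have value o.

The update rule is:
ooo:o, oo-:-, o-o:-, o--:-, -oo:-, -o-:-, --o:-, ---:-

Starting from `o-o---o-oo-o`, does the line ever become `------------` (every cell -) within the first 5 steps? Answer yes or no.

yes

------------
all cells are - at step 1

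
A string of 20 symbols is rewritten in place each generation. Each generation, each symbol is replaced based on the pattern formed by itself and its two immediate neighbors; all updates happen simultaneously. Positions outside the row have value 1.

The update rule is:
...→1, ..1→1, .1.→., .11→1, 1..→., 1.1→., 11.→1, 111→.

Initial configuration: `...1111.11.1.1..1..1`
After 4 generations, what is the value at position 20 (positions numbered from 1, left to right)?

.111..1.11.....1..11
.1.1.1..11.1111..11.
.......111.1..1.111.
.1111111.1...1..1.1.
position 20 holds .

.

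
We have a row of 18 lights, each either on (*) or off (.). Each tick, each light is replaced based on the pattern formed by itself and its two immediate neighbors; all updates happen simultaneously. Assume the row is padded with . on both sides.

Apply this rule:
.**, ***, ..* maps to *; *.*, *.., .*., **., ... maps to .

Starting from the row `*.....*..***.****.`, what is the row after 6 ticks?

*..***..***.......

tick 1: .....*..***..***..
tick 2: ....*..***..***...
tick 3: ...*..***..***....
tick 4: ..*..***..***.....
tick 5: .*..***..***......
tick 6: *..***..***.......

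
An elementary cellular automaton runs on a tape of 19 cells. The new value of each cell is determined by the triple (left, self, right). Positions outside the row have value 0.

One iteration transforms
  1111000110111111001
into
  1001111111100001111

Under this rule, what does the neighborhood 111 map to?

0

At position 1 the neighborhood is 111; the next row has 0 there.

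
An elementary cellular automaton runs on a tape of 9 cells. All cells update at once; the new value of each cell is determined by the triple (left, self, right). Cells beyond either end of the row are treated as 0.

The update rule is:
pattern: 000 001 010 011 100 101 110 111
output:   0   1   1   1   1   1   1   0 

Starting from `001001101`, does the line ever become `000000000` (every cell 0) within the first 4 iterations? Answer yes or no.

011111111
110000001
111000011
101100111
iteration 4 is 101100111, still not uniform 0

no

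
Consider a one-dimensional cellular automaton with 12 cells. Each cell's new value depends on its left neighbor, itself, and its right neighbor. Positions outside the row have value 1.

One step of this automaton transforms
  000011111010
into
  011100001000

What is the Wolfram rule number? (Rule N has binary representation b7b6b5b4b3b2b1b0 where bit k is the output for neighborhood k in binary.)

67

position 5: 111 → 0  (bit 7 = 0)
position 8: 110 → 1  (bit 6 = 1)
position 9: 101 → 0  (bit 5 = 0)
position 0: 100 → 0  (bit 4 = 0)
position 4: 011 → 0  (bit 3 = 0)
position 10: 010 → 0  (bit 2 = 0)
position 3: 001 → 1  (bit 1 = 1)
position 1: 000 → 1  (bit 0 = 1)
bits b7..b0 = 01000011 = 67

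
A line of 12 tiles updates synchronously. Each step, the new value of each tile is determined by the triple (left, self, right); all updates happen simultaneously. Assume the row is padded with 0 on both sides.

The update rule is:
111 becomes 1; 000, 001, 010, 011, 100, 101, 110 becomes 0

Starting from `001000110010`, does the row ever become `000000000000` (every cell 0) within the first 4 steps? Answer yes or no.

yes

000000000000
all cells are 0 at step 1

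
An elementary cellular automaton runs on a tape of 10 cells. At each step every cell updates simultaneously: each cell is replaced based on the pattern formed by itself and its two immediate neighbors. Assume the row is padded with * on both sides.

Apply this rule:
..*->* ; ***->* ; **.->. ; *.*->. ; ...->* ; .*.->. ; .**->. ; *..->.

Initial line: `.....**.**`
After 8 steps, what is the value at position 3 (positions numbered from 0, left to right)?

.

.****....*
..**..***.
.*...*.*..
...**....*
.**...***.
....**.*..
.***.....*
..*..****.
position 3 holds .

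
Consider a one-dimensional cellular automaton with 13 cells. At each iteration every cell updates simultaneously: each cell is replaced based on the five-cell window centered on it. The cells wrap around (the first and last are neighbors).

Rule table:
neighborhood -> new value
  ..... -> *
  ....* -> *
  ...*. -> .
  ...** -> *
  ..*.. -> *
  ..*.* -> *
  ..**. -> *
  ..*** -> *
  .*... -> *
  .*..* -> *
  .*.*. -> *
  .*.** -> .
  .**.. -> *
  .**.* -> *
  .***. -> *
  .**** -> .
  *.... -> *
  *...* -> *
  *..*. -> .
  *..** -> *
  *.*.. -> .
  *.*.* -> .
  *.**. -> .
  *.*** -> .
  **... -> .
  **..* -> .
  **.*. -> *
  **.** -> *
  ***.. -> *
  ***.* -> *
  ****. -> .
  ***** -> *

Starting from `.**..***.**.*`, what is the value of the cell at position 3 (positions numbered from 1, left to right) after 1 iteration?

..*.*****.**.
position 3 holds *

*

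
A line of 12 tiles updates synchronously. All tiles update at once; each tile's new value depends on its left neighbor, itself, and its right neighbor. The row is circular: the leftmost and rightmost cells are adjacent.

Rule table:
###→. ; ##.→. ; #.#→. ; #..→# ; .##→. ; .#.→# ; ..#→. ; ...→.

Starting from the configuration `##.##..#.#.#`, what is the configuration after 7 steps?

step 1: .....#.#.#..
step 2: .....#.#.##.
step 3: .....#.#...#
step 4: #....#.##..#
step 5: .#...#...#..
step 6: .##..##..##.
step 7: ...#...#...#

...#...#...#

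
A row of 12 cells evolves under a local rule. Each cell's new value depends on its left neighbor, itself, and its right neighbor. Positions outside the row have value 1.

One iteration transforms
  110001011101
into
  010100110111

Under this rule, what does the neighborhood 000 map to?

1

At position 3 the neighborhood is 000; the next row has 1 there.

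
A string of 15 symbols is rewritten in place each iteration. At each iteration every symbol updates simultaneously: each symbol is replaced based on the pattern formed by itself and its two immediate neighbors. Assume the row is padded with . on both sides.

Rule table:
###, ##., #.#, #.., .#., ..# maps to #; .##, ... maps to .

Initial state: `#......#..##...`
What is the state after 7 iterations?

##.##.#####.###

##....####.##..
.##..#.####.##.
#.#####.####.##
##.#####.####.#
.##.#####.#####
#.##.#####.####
##.##.#####.###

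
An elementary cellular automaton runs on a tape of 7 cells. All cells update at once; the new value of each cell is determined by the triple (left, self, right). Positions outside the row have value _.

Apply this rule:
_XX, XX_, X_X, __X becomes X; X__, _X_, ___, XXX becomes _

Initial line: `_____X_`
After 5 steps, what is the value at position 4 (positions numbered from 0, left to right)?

_

____X__
___X___
__X____
_X_____
X______
position 4 holds _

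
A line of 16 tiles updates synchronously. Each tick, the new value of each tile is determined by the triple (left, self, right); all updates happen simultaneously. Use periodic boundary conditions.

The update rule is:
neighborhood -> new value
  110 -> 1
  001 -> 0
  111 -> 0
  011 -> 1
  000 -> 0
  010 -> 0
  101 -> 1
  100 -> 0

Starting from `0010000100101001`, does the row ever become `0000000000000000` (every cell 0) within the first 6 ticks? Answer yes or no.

yes

0000000000010000
0000000000000000
all cells are 0 at tick 2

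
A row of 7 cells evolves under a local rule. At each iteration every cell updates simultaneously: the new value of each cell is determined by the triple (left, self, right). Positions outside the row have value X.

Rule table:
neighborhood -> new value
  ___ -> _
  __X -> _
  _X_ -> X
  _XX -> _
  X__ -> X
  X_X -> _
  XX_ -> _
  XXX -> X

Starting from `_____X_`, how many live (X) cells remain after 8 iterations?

X____X_
_X___X_
_XX__X_
___X_X_
X__X_X_
_X_X_X_
_X_X_X_  (fixed point — unchanged through iteration 8)
count of X: 3

3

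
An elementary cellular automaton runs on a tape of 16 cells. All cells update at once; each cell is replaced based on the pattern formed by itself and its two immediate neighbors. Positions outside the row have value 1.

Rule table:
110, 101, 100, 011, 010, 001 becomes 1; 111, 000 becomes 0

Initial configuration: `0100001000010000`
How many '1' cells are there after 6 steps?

8

step 1: 1110011100111001
step 2: 0011110111101111
step 3: 1110011100111000
step 4: 0011110111101101
step 5: 1110011100111111
step 6: 0011110111100000
count of 1: 8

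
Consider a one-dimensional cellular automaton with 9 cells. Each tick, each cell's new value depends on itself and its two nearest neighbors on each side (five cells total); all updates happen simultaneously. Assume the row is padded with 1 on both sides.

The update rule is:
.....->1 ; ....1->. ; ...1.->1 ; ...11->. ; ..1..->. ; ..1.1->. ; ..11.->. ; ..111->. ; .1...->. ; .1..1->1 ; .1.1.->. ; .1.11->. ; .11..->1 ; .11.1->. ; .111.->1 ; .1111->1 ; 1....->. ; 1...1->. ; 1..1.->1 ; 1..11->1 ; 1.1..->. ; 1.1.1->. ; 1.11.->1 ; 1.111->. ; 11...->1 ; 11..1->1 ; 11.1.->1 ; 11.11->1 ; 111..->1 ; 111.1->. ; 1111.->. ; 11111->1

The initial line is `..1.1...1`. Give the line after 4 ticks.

11.......
.11.111..
11.1.1111
..1...111

..1...111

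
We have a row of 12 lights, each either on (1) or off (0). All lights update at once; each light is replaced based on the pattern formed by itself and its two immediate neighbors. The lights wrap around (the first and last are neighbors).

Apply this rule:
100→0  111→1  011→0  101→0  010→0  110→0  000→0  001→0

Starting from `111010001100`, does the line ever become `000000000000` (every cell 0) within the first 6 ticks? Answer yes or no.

010000000000
000000000000
all cells are 0 at tick 2

yes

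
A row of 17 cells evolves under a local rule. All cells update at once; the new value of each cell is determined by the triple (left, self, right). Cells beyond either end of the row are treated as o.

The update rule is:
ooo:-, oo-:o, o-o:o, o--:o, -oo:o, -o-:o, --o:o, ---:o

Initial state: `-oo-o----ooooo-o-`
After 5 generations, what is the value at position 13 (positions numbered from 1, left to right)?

oooooooooo---oooo
---------ooooo---
oooooooooo---oooo  (repeats generation 1; period 2)
generation 5: oooooooooo---oooo
position 13 holds -

-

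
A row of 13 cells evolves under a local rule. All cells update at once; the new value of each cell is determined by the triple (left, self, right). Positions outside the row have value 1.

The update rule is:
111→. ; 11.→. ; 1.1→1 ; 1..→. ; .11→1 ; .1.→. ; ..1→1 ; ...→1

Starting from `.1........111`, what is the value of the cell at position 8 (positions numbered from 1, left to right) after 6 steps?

1..11111111..
..11........1
.11..11111111
11..11.......
...11..111111
.111..11.....
position 8 holds 1

1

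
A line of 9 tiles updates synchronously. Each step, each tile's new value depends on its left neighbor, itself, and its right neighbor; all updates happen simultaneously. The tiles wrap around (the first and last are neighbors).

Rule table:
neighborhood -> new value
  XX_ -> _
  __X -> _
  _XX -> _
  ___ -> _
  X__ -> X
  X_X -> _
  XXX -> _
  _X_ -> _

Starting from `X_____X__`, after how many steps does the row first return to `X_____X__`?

_X_____X_
__X_____X
X__X_____
_X__X____
__X__X___
___X__X__
____X__X_
_____X__X
X_____X__

9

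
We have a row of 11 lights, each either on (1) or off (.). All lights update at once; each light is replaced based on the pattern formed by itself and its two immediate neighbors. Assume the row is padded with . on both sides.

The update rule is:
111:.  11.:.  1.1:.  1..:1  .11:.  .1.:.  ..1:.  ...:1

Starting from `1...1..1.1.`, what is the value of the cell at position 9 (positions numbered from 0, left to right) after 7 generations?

.11..1....1
...1..111..
11..1....11
..1..111...
1..1....111
.1..111....
..1....1111
position 9 holds 1

1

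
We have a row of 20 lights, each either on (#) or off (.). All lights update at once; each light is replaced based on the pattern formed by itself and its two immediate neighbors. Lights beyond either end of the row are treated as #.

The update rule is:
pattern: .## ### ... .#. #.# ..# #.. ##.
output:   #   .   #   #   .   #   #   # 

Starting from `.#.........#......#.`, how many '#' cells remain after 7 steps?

.##################.
.#................#.
.##################.  (repeats step 1; period 2)
step 7: .##################.
count of #: 18

18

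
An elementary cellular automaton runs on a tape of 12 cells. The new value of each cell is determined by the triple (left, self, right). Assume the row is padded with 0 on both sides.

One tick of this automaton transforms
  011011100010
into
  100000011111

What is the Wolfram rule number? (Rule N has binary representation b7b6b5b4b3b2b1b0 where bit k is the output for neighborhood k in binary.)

23

position 5: 111 → 0  (bit 7 = 0)
position 2: 110 → 0  (bit 6 = 0)
position 3: 101 → 0  (bit 5 = 0)
position 7: 100 → 1  (bit 4 = 1)
position 1: 011 → 0  (bit 3 = 0)
position 10: 010 → 1  (bit 2 = 1)
position 0: 001 → 1  (bit 1 = 1)
position 8: 000 → 1  (bit 0 = 1)
bits b7..b0 = 00010111 = 23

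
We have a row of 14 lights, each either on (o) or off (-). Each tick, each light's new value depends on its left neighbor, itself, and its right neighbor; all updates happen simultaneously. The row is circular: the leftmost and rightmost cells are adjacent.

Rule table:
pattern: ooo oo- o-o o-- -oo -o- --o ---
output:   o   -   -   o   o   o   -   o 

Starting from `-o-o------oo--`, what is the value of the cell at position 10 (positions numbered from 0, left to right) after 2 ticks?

-o-oooooo-o-oo
-o-ooooo--o-o-
position 10 holds o

o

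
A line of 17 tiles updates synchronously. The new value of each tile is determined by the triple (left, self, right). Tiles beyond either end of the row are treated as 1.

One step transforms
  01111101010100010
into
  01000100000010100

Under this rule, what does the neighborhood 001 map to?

1

At position 14 the neighborhood is 001; the next row has 1 there.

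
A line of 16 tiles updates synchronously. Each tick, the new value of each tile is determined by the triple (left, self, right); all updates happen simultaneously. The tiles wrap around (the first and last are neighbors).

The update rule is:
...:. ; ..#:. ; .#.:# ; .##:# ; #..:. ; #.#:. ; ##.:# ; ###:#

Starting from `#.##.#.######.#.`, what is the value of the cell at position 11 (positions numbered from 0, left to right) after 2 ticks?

#

#.##.#.######.#.  (fixed point — unchanged through tick 2)
position 11 holds #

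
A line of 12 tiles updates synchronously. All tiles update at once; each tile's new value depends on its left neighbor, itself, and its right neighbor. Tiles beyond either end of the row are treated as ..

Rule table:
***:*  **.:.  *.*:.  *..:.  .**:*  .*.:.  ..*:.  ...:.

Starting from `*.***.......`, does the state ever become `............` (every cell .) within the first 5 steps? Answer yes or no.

yes

..**........
..*.........
............
all cells are . at step 3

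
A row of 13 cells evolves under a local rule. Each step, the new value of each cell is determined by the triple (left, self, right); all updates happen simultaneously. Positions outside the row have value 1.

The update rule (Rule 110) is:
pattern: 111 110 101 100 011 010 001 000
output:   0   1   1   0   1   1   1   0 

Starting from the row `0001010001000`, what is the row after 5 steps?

0110101101110

0011110011001
0110010111011
1110111101110
0011100111011
0110101101110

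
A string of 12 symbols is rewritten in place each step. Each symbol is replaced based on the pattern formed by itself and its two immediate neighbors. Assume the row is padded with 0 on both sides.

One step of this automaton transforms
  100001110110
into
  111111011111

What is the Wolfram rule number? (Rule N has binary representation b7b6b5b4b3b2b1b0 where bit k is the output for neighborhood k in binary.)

position 6: 111 → 0  (bit 7 = 0)
position 7: 110 → 1  (bit 6 = 1)
position 8: 101 → 1  (bit 5 = 1)
position 1: 100 → 1  (bit 4 = 1)
position 5: 011 → 1  (bit 3 = 1)
position 0: 010 → 1  (bit 2 = 1)
position 4: 001 → 1  (bit 1 = 1)
position 2: 000 → 1  (bit 0 = 1)
bits b7..b0 = 01111111 = 127

127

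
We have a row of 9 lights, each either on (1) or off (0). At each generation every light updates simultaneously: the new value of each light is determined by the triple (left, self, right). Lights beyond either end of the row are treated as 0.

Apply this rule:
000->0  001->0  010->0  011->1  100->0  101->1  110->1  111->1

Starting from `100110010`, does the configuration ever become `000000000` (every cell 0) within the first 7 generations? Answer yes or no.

000110000
000110000  (fixed point — unchanged through generation 7)
generation 7 is 000110000, still not uniform 0

no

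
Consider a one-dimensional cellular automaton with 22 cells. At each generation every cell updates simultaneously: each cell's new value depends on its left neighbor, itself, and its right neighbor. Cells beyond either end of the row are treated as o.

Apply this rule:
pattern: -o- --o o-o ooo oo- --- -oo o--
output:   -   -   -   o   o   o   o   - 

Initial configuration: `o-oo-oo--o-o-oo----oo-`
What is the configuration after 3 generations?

o-oo-oo-oooo-oo-oo-oo-

o-oo-oo------oo-oo-oo-
o-oo-oo-oooo-oo-oo-oo-
o-oo-oo-oooo-oo-oo-oo-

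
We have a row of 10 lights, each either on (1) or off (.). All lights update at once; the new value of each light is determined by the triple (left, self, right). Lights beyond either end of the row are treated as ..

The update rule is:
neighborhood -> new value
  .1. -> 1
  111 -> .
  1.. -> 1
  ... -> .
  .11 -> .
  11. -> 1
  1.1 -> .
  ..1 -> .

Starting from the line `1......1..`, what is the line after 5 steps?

step 1: 11.....11.
step 2: .11.....11
step 3: ..11.....1
step 4: ...11....1
step 5: ....11...1

....11...1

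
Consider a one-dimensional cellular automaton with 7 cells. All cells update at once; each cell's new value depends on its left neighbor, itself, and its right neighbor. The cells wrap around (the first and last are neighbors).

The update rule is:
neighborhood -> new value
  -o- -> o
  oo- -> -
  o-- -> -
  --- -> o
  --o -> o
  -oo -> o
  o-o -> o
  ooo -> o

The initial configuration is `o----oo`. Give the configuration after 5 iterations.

--ooooo
-ooooo-
ooooo--
oooo--o
ooo--oo

ooo--oo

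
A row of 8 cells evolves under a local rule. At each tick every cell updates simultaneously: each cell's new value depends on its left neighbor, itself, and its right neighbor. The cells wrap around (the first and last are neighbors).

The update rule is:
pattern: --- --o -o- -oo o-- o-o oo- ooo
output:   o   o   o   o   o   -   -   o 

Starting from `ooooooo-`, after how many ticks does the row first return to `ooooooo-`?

tick 1: oooooo--
tick 2: ooooo-oo
tick 3: oooo--oo
tick 4: ooo-oooo
tick 5: oo--oooo
tick 6: o-oooooo
tick 7: --oooooo
tick 8: ooooooo-

8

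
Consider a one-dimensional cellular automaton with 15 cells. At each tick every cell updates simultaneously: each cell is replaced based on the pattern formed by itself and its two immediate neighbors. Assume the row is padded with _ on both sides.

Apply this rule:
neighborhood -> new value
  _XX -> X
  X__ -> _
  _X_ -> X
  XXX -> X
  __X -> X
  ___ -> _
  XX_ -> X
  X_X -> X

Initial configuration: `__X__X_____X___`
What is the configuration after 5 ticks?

XXXXXXXXXXXX___

_XX_XX____XX___
XXXXXX___XXX___
XXXXXX__XXXX___
XXXXXX_XXXXX___
XXXXXXXXXXXX___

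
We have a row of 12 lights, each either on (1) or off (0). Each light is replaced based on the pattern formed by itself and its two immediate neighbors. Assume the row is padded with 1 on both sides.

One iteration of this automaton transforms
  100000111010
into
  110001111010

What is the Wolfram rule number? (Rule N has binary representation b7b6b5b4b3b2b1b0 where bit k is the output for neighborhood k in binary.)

222

position 7: 111 → 1  (bit 7 = 1)
position 0: 110 → 1  (bit 6 = 1)
position 9: 101 → 0  (bit 5 = 0)
position 1: 100 → 1  (bit 4 = 1)
position 6: 011 → 1  (bit 3 = 1)
position 10: 010 → 1  (bit 2 = 1)
position 5: 001 → 1  (bit 1 = 1)
position 2: 000 → 0  (bit 0 = 0)
bits b7..b0 = 11011110 = 222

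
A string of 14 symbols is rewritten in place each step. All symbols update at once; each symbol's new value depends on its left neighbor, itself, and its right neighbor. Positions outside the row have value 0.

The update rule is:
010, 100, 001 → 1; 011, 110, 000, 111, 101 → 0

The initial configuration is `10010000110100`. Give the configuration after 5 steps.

00100010111000

step 1: 11111001000110
step 2: 00000111101001
step 3: 00001000001111
step 4: 00011100010000
step 5: 00100010111000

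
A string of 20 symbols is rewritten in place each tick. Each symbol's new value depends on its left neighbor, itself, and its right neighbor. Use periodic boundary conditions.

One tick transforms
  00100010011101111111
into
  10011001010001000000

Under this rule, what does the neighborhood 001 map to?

0

At position 1 the neighborhood is 001; the next row has 0 there.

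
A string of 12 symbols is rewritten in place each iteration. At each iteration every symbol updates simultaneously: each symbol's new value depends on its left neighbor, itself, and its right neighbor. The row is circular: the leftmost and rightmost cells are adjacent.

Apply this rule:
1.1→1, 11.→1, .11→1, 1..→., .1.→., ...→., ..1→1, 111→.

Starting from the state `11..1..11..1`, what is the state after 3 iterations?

11..11111...

iteration 1: .1.1..111.11
iteration 2: 1.1..11.1111
iteration 3: 11..11111...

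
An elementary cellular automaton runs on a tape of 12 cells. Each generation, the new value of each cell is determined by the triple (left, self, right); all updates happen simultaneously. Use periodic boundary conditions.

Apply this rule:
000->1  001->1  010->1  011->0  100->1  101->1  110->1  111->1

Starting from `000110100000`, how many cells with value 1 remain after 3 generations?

11

generation 1: 111011111111
generation 2: 111101111111
generation 3: 111110111111
count of 1: 11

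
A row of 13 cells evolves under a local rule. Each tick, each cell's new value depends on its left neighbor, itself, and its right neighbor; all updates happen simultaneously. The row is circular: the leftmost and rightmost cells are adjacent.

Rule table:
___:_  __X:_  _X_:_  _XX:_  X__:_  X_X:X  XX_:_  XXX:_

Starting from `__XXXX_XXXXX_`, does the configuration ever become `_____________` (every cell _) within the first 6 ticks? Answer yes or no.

______X______
_____________
all cells are _ at tick 2

yes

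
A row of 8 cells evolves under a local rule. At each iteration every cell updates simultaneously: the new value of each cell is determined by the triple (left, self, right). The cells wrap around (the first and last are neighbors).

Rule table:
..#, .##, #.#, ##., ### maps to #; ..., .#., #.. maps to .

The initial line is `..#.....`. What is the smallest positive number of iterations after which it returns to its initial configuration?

8

.#......
#.......
.......#
......#.
.....#..
....#...
...#....
..#.....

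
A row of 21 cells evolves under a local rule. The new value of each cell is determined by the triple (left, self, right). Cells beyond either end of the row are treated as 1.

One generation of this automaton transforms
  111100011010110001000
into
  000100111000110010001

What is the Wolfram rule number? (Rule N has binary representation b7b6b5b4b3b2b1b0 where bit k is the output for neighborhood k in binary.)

position 0: 111 → 0  (bit 7 = 0)
position 3: 110 → 1  (bit 6 = 1)
position 9: 101 → 0  (bit 5 = 0)
position 4: 100 → 0  (bit 4 = 0)
position 7: 011 → 1  (bit 3 = 1)
position 10: 010 → 0  (bit 2 = 0)
position 6: 001 → 1  (bit 1 = 1)
position 5: 000 → 0  (bit 0 = 0)
bits b7..b0 = 01001010 = 74

74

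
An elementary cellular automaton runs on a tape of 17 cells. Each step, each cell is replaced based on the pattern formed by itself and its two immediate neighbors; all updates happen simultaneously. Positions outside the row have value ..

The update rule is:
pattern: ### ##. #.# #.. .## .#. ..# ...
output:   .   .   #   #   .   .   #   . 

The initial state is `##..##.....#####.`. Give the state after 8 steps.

.#..##.#.#.#.#.#.

step 1: ..##..#...#.....#
step 2: .#..##.#.#.#...#.
step 3: #.##..#.#.#.#.#.#
step 4: .#..##.#.#.#.#.#.
step 5: #.##..#.#.#.#.#.#  (repeats step 3; period 2)
step 8: .#..##.#.#.#.#.#.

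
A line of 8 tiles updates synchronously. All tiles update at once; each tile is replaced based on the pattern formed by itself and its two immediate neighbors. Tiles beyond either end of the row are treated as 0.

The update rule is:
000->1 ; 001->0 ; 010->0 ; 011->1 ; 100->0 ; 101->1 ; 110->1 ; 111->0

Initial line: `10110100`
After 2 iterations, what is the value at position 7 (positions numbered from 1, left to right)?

0

iteration 1: 01111001
iteration 2: 01001000
position 7 holds 0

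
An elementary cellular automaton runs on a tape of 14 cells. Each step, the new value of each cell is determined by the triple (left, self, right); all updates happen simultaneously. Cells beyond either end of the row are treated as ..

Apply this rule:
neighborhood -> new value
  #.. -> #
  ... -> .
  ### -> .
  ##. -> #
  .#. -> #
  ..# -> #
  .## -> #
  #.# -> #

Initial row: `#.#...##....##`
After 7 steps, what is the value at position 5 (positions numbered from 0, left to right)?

####.####..###
#..###..####.#
####.####..###  (repeats step 1; period 2)
step 7: ####.####..###
position 5 holds #

#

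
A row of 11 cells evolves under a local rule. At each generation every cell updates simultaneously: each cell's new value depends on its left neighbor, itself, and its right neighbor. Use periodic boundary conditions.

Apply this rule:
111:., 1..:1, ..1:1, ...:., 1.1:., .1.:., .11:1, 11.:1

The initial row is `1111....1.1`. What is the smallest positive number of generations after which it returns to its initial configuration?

...11..1..1
1.11111.11.
..1...1.11.
.1.1.1..111
......111.1
1....11.1..
.1..111..11
..111.11111
111.1.1...1
..1....1.11
11.1..1..11
.1..11.111.
1.1111.1.11
1.1..1...1.
...11.1.1..
..111....1.
.11.11..1.1
.11.1111...
111.1..11..
1.1..111111
1..111.....
.111.11...1
.1.1.111.1.
1....1.1..1
11..1...111
.111.1.11..
11.1...111.
11..1.11.1.
1111..11...
1..111111.1
1111....1.1

31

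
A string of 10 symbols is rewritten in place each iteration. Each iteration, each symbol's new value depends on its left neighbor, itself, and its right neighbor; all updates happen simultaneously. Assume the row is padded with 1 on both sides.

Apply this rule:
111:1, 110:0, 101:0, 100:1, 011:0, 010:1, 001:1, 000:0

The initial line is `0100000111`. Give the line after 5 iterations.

1001101101

0110001011
0001011001
1011000110
0000101000
1001101101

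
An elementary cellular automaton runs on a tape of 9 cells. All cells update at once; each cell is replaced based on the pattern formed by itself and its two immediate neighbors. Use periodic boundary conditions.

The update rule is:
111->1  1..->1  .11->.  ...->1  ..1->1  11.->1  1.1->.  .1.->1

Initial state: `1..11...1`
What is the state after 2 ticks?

tick 1: 111.1111.
tick 2: .11..111.

.11..111.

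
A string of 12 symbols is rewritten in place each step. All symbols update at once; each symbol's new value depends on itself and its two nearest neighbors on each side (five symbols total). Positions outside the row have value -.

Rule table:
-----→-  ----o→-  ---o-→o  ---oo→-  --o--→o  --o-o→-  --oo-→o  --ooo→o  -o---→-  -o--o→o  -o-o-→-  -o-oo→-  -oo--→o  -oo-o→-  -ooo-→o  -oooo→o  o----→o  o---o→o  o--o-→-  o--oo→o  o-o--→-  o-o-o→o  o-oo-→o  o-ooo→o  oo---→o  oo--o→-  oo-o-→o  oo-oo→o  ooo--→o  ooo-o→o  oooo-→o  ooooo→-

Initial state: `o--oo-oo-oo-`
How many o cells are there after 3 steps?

oooo-oo-oooo
oooooo-ooooo
oo--ooooo-oo
count of o: 9

9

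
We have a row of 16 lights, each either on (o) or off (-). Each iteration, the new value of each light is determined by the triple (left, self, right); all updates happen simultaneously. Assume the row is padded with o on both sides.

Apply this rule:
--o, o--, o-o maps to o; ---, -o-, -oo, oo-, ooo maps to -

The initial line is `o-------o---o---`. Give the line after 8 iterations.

o-o-o-o-o-o-o-o-

-o-----o-o-o-o-o
o-o---o-o-o-o-o-
-o-o-o-o-o-o-o-o
o-o-o-o-o-o-o-o-
-o-o-o-o-o-o-o-o  (repeats iteration 3; period 2)
iteration 8: o-o-o-o-o-o-o-o-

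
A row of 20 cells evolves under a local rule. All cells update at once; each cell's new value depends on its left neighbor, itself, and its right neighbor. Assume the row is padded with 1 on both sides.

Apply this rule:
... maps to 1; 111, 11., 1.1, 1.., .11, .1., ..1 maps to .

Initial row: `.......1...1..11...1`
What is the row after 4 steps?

.......1...11111....

step 1: .11111...1.......1..
step 2: .......1...11111....
step 3: .11111...1.......11.
step 4: .......1...11111....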